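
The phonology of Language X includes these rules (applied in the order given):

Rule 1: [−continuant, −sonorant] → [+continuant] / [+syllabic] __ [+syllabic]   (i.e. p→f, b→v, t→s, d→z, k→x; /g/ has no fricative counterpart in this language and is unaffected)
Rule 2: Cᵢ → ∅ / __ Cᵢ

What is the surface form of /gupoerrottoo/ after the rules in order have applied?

gufoerotoo

Rule 1 (intervocalic spirantization): /p/ is a stop between vowels /u/ and /o/, so it spirantizes to the fricative [f]. /gupoerrottoo/ → gufoerrottoo.
Rule 2 (degemination): /rr/ is a geminate; the first /r/ deletes. /tt/ is a geminate; the first /t/ deletes. /gufoerrottoo/ → gufoerotoo.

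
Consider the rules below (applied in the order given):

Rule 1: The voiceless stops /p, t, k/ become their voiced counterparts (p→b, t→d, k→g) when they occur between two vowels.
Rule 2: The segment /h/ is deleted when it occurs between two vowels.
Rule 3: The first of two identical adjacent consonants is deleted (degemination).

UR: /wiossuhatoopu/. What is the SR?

wiosuadoobu

Rule 1 (intervocalic voicing): /t/ is a voiceless stop between vowels /a/ and /o/, so it voices to [d]. /p/ is a voiceless stop between vowels /o/ and /u/, so it voices to [b]. /wiossuhatoopu/ → wiossuhadoobu.
Rule 2 (intervocalic h-deletion): /h/ occurs between vowels /u/ and /a/, so it deletes. /wiossuhadoobu/ → wiossuadoobu.
Rule 3 (degemination): /ss/ is a geminate; the first /s/ deletes. /wiossuadoobu/ → wiosuadoobu.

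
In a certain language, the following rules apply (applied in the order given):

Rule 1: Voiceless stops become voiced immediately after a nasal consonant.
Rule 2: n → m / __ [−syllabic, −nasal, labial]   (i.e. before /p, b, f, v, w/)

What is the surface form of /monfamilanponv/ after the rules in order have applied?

momfamilambomv

Rule 1 (post-nasal voicing): /p/ is a voiceless stop immediately after the nasal /n/, so it voices to [b]. /monfamilanponv/ → monfamilanbonv.
Rule 2 (nasal place assimilation): /n/ precedes the labial consonant /f/, so it assimilates in place to [m]. /n/ precedes the labial consonant /b/, so it assimilates in place to [m]. /n/ precedes the labial consonant /v/, so it assimilates in place to [m]. /monfamilanbonv/ → momfamilambomv.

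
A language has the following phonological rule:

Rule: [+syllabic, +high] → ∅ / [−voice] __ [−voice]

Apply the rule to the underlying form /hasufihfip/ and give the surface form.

hasfhfp

/u/ is a high vowel flanked by voiceless consonants /s/ and /f/, so it deletes.
/i/ is a high vowel flanked by voiceless consonants /f/ and /h/, so it deletes.
/i/ is a high vowel flanked by voiceless consonants /f/ and /p/, so it deletes.
Surface form: [hasfhfp].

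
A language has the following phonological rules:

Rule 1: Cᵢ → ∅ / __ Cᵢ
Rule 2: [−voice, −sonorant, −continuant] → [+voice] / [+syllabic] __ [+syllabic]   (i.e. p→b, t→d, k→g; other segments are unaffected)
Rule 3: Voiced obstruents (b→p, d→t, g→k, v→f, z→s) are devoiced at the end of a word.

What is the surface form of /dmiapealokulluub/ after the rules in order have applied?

dmiabealoguluup

Rule 1 (degemination): /ll/ is a geminate; the first /l/ deletes. /dmiapealokulluub/ → dmiapealokuluub.
Rule 2 (intervocalic voicing): /p/ is a voiceless stop between vowels /a/ and /e/, so it voices to [b]. /k/ is a voiceless stop between vowels /o/ and /u/, so it voices to [g]. /dmiapealokuluub/ → dmiabealoguluub.
Rule 3 (final devoicing): /b/ is a voiced obstruent in word-final position, so it devoices to [p]. /dmiabealoguluub/ → dmiabealoguluup.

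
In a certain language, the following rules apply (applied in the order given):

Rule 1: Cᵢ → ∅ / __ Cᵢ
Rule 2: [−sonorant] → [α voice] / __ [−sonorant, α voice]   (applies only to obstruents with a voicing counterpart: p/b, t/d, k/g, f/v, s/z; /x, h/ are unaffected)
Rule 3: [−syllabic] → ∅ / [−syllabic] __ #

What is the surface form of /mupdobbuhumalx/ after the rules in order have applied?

mubdobuhumal

Rule 1 (degemination): /bb/ is a geminate; the first /b/ deletes. /mupdobbuhumalx/ → mupdobuhumalx.
Rule 2 (regressive voicing assimilation): /p/ precedes the voiced obstruent /d/, so it voices to [b] by assimilation. /mupdobuhumalx/ → mubdobuhumalx.
Rule 3 (final cluster simplification): /x/ is the second consonant of a word-final cluster /lx/, so it deletes. /mubdobuhumalx/ → mubdobuhumal.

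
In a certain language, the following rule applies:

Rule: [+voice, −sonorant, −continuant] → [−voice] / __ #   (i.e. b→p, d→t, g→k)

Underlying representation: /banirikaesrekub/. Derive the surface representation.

banirikaesrekup

Scanning /banirikaesrekub/: /b/ at position 1 is not in the conditioning environment; /b/ is a voiced stop in word-final position, so it devoices to [p].
Result: [banirikaesrekup].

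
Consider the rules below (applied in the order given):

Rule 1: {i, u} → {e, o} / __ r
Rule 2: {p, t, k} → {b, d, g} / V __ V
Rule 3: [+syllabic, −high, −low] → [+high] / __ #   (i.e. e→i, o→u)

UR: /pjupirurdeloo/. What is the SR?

Rule 1 (pre-rhotic lowering): /i/ is a high vowel immediately before /r/, so it lowers to [e]. /u/ is a high vowel immediately before /r/, so it lowers to [o]. /pjupirurdeloo/ → pjuperordeloo.
Rule 2 (intervocalic voicing): /p/ is a voiceless stop between vowels /u/ and /e/, so it voices to [b]. /pjuperordeloo/ → pjuberordeloo.
Rule 3 (final vowel raising): /o/ is a mid vowel in word-final position, so it raises to [u]. /pjuberordeloo/ → pjuberordelou.

pjuberordelou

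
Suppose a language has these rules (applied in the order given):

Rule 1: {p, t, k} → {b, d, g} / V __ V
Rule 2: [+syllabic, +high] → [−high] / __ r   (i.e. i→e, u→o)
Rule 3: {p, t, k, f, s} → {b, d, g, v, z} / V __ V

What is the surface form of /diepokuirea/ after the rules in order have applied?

Rule 1 (intervocalic voicing): /p/ is a voiceless stop between vowels /e/ and /o/, so it voices to [b]. /k/ is a voiceless stop between vowels /o/ and /u/, so it voices to [g]. /diepokuirea/ → dieboguirea.
Rule 2 (pre-rhotic lowering): /i/ is a high vowel immediately before /r/, so it lowers to [e]. /dieboguirea/ → dieboguerea.
Rule 3 (intervocalic voicing): no segment meets the environment; /dieboguerea/ is unchanged.

dieboguerea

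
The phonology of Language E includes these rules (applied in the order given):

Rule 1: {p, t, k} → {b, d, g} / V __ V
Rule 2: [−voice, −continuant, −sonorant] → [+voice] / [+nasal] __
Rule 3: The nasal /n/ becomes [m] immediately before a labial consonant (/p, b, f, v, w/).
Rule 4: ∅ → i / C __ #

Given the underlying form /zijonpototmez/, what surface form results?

Rule 1 (intervocalic voicing): /t/ is a voiceless stop between vowels /o/ and /o/, so it voices to [d]. /zijonpototmez/ → zijonpodotmez.
Rule 2 (post-nasal voicing): /p/ is a voiceless stop immediately after the nasal /n/, so it voices to [b]. /zijonpodotmez/ → zijonbodotmez.
Rule 3 (nasal place assimilation): /n/ precedes the labial consonant /b/, so it assimilates in place to [m]. /zijonbodotmez/ → zijombodotmez.
Rule 4 (final i-epenthesis): the form ends in the consonant /z/, so [i] is inserted word-finally. /zijombodotmez/ → zijombodotmezi.

zijombodotmezi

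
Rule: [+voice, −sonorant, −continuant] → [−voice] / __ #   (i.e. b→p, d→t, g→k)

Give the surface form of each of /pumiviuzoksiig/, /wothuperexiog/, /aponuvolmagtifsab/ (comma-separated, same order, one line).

/pumiviuzoksiig/: /g/ is a voiced stop in word-final position, so it devoices to [k]. → [pumiviuzoksiik].
/wothuperexiog/: /g/ is a voiced stop in word-final position, so it devoices to [k]. → [wothuperexiok].
/aponuvolmagtifsab/: /b/ is a voiced stop in word-final position, so it devoices to [p]. → [aponuvolmagtifsap].

pumiviuzoksiik, wothuperexiok, aponuvolmagtifsap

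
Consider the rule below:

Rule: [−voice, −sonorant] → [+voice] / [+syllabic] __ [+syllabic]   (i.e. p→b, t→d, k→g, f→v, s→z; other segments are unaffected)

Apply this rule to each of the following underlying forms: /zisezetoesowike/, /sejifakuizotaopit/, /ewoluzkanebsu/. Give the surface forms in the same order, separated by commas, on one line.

zizezedoezowige, sejivaguizodaobit, ewoluzkanebsu

/zisezetoesowike/: /s/ is a voiceless obstruent between vowels /i/ and /e/, so it voices to [z]. /t/ is a voiceless obstruent between vowels /e/ and /o/, so it voices to [d]. /s/ is a voiceless obstruent between vowels /e/ and /o/, so it voices to [z]. /k/ is a voiceless obstruent between vowels /i/ and /e/, so it voices to [g]. → [zizezedoezowige].
/sejifakuizotaopit/: /f/ is a voiceless obstruent between vowels /i/ and /a/, so it voices to [v]. /k/ is a voiceless obstruent between vowels /a/ and /u/, so it voices to [g]. /t/ is a voiceless obstruent between vowels /o/ and /a/, so it voices to [d]. /p/ is a voiceless obstruent between vowels /o/ and /i/, so it voices to [b]. → [sejivaguizodaobit].
/ewoluzkanebsu/: the rule's environment is not met; surfaces unchanged as [ewoluzkanebsu].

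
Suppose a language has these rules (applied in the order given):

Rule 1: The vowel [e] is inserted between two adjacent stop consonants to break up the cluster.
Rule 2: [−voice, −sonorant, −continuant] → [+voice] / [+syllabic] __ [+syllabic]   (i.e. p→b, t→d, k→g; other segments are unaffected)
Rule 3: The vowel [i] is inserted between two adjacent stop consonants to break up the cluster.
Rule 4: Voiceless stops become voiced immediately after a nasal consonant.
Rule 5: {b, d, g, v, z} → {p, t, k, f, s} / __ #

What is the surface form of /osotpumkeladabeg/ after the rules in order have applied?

osodebumgeladabek

Rule 1 (stop-cluster e-epenthesis): /t/ and /p/ form a stop–stop cluster, so [e] is inserted between them. /osotpumkeladabeg/ → osotepumkeladabeg.
Rule 2 (intervocalic voicing): /t/ is a voiceless stop between vowels /o/ and /e/, so it voices to [d]. /p/ is a voiceless stop between vowels /e/ and /u/, so it voices to [b]. /osotepumkeladabeg/ → osodebumkeladabeg.
Rule 3 (stop-cluster i-epenthesis): no segment meets the environment; /osodebumkeladabeg/ is unchanged.
Rule 4 (post-nasal voicing): /k/ is a voiceless stop immediately after the nasal /m/, so it voices to [g]. /osodebumkeladabeg/ → osodebumgeladabeg.
Rule 5 (final devoicing): /g/ is a voiced obstruent in word-final position, so it devoices to [k]. /osodebumgeladabeg/ → osodebumgeladabek.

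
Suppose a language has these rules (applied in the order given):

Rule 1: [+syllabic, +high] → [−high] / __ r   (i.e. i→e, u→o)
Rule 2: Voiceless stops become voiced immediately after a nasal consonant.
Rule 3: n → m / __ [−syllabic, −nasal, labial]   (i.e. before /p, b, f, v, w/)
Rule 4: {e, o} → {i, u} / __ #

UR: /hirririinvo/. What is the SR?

herreriimvu

Rule 1 (pre-rhotic lowering): /i/ is a high vowel immediately before /r/, so it lowers to [e]. /i/ is a high vowel immediately before /r/, so it lowers to [e]. /hirririinvo/ → herreriinvo.
Rule 2 (post-nasal voicing): no segment meets the environment; /herreriinvo/ is unchanged.
Rule 3 (nasal place assimilation): /n/ precedes the labial consonant /v/, so it assimilates in place to [m]. /herreriinvo/ → herreriimvo.
Rule 4 (final vowel raising): /o/ is a mid vowel in word-final position, so it raises to [u]. /herreriimvo/ → herreriimvu.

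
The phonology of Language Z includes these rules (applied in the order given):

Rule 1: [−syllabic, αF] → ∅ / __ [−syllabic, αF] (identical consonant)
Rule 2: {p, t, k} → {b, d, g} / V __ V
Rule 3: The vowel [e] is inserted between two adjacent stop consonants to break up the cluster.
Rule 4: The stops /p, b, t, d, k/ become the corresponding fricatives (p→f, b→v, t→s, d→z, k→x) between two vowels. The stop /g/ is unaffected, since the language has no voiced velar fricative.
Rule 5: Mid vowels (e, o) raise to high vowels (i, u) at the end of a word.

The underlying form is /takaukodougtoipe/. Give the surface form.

tagaugozougesoivi

Rule 1 (degemination): no segment meets the environment; /takaukodougtoipe/ is unchanged.
Rule 2 (intervocalic voicing): /k/ is a voiceless stop between vowels /a/ and /a/, so it voices to [g]. /k/ is a voiceless stop between vowels /u/ and /o/, so it voices to [g]. /p/ is a voiceless stop between vowels /i/ and /e/, so it voices to [b]. /takaukodougtoipe/ → tagaugodougtoibe.
Rule 3 (stop-cluster e-epenthesis): /g/ and /t/ form a stop–stop cluster, so [e] is inserted between them. /tagaugodougtoibe/ → tagaugodougetoibe.
Rule 4 (intervocalic spirantization): /d/ is a stop between vowels /o/ and /o/, so it spirantizes to the fricative [z]. /t/ is a stop between vowels /e/ and /o/, so it spirantizes to the fricative [s]. /b/ is a stop between vowels /i/ and /e/, so it spirantizes to the fricative [v]. /tagaugodougetoibe/ → tagaugozougesoive.
Rule 5 (final vowel raising): /e/ is a mid vowel in word-final position, so it raises to [i]. /tagaugozougesoive/ → tagaugozougesoivi.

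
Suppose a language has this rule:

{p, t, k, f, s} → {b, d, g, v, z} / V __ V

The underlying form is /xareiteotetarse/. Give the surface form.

/t/ is a voiceless obstruent between vowels /i/ and /e/, so it voices to [d].
/t/ is a voiceless obstruent between vowels /o/ and /e/, so it voices to [d].
/t/ is a voiceless obstruent between vowels /e/ and /a/, so it voices to [d].
Surface form: [xareideodedarse].

xareideodedarse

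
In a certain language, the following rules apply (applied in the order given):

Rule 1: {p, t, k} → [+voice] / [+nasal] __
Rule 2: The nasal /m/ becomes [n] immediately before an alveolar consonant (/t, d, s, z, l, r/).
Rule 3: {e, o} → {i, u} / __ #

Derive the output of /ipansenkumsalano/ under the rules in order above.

ipansengunsalanu

Rule 1 (post-nasal voicing): /k/ is a voiceless stop immediately after the nasal /n/, so it voices to [g]. /ipansenkumsalano/ → ipansengumsalano.
Rule 2 (nasal place assimilation): /m/ precedes the alveolar consonant /s/, so it assimilates in place to [n]. /ipansengumsalano/ → ipansengunsalano.
Rule 3 (final vowel raising): /o/ is a mid vowel in word-final position, so it raises to [u]. /ipansengunsalano/ → ipansengunsalanu.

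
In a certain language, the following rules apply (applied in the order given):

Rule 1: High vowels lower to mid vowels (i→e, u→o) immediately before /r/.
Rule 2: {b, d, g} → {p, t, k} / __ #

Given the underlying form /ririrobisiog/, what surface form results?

rererobisiok

Rule 1 (pre-rhotic lowering): /i/ is a high vowel immediately before /r/, so it lowers to [e]. /i/ is a high vowel immediately before /r/, so it lowers to [e]. /ririrobisiog/ → rererobisiog.
Rule 2 (final devoicing): /g/ is a voiced stop in word-final position, so it devoices to [k]. /rererobisiog/ → rererobisiok.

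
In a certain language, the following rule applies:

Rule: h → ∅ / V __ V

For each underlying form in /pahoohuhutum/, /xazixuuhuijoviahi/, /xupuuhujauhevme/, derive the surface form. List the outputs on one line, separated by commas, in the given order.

paoouutum, xazixuuuijoviai, xupuuujauevme

/pahoohuhutum/: /h/ occurs between vowels /a/ and /o/, so it deletes. /h/ occurs between vowels /o/ and /u/, so it deletes. /h/ occurs between vowels /u/ and /u/, so it deletes. → [paoouutum].
/xazixuuhuijoviahi/: /h/ occurs between vowels /u/ and /u/, so it deletes. /h/ occurs between vowels /a/ and /i/, so it deletes. → [xazixuuuijoviai].
/xupuuhujauhevme/: /h/ occurs between vowels /u/ and /u/, so it deletes. /h/ occurs between vowels /u/ and /e/, so it deletes. → [xupuuujauevme].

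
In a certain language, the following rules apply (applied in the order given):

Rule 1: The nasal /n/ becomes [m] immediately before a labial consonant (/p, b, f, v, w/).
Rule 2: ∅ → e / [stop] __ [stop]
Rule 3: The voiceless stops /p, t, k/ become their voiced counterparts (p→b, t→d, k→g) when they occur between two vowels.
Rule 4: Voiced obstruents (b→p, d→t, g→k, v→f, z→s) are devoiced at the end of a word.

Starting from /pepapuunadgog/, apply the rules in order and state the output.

Rule 1 (nasal place assimilation): no segment meets the environment; /pepapuunadgog/ is unchanged.
Rule 2 (stop-cluster e-epenthesis): /d/ and /g/ form a stop–stop cluster, so [e] is inserted between them. /pepapuunadgog/ → pepapuunadegog.
Rule 3 (intervocalic voicing): /p/ is a voiceless stop between vowels /e/ and /a/, so it voices to [b]. /p/ is a voiceless stop between vowels /a/ and /u/, so it voices to [b]. /pepapuunadegog/ → pebabuunadegog.
Rule 4 (final devoicing): /g/ is a voiced obstruent in word-final position, so it devoices to [k]. /pebabuunadegog/ → pebabuunadegok.

pebabuunadegok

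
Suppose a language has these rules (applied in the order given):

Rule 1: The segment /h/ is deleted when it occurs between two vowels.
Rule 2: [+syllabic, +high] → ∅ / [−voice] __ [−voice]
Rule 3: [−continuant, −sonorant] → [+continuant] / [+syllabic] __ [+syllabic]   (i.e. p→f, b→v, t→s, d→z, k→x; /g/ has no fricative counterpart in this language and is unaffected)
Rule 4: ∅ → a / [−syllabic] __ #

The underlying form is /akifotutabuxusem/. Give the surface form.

akfottavuxsema

Rule 1 (intervocalic h-deletion): no segment meets the environment; /akifotutabuxusem/ is unchanged.
Rule 2 (high vowel syncope): /i/ is a high vowel flanked by voiceless consonants /k/ and /f/, so it deletes. /u/ is a high vowel flanked by voiceless consonants /t/ and /t/, so it deletes. /u/ is a high vowel flanked by voiceless consonants /x/ and /s/, so it deletes. /akifotutabuxusem/ → akfottabuxsem.
Rule 3 (intervocalic spirantization): /b/ is a stop between vowels /a/ and /u/, so it spirantizes to the fricative [v]. /akfottabuxsem/ → akfottavuxsem.
Rule 4 (final a-epenthesis): the form ends in the consonant /m/, so [a] is inserted word-finally. /akfottavuxsem/ → akfottavuxsema.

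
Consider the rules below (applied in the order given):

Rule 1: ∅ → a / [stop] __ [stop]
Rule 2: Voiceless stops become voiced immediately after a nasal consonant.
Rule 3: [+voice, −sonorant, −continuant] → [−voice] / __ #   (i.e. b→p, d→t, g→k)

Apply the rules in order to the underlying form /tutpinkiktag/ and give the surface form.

tutapingikatak

Rule 1 (stop-cluster a-epenthesis): /t/ and /p/ form a stop–stop cluster, so [a] is inserted between them. /k/ and /t/ form a stop–stop cluster, so [a] is inserted between them. /tutpinkiktag/ → tutapinkikatag.
Rule 2 (post-nasal voicing): /k/ is a voiceless stop immediately after the nasal /n/, so it voices to [g]. /tutapinkikatag/ → tutapingikatag.
Rule 3 (final devoicing): /g/ is a voiced stop in word-final position, so it devoices to [k]. /tutapingikatag/ → tutapingikatak.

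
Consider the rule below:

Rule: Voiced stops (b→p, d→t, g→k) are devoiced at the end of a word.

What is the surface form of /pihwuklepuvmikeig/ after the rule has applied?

pihwuklepuvmikeik

/g/ is a voiced stop in word-final position, so it devoices to [k].
Surface form: [pihwuklepuvmikeik].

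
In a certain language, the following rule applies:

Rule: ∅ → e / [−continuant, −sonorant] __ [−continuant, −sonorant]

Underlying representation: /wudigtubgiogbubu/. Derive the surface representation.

wudigetubegiogebubu

/g/ and /t/ form a stop–stop cluster, so [e] is inserted between them.
/b/ and /g/ form a stop–stop cluster, so [e] is inserted between them.
/g/ and /b/ form a stop–stop cluster, so [e] is inserted between them.
Surface form: [wudigetubegiogebubu].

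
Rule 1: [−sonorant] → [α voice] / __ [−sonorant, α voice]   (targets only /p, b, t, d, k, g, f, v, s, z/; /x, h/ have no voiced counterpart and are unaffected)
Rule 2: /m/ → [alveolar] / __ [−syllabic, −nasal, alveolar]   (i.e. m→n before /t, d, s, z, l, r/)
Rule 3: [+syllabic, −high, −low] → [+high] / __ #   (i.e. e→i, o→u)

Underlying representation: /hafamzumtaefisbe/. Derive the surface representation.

hafanzuntaefizbi

Rule 1 (regressive voicing assimilation): /s/ precedes the voiced obstruent /b/, so it voices to [z] by assimilation. /hafamzumtaefisbe/ → hafamzumtaefizbe.
Rule 2 (nasal place assimilation): /m/ precedes the alveolar consonant /z/, so it assimilates in place to [n]. /m/ precedes the alveolar consonant /t/, so it assimilates in place to [n]. /hafamzumtaefizbe/ → hafanzuntaefizbe.
Rule 3 (final vowel raising): /e/ is a mid vowel in word-final position, so it raises to [i]. /hafanzuntaefizbe/ → hafanzuntaefizbi.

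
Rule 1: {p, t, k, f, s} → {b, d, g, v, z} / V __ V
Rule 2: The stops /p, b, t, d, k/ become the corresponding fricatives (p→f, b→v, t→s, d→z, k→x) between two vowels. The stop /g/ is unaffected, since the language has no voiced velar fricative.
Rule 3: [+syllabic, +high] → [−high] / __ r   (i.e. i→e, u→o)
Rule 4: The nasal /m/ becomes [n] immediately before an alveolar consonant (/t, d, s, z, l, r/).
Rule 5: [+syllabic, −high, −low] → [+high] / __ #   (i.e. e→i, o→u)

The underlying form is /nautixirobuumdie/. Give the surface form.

Rule 1 (intervocalic voicing): /t/ is a voiceless obstruent between vowels /u/ and /i/, so it voices to [d]. /nautixirobuumdie/ → naudixirobuumdie.
Rule 2 (intervocalic spirantization): /d/ is a stop between vowels /u/ and /i/, so it spirantizes to the fricative [z]. /b/ is a stop between vowels /o/ and /u/, so it spirantizes to the fricative [v]. /naudixirobuumdie/ → nauzixirovuumdie.
Rule 3 (pre-rhotic lowering): /i/ is a high vowel immediately before /r/, so it lowers to [e]. /nauzixirovuumdie/ → nauzixerovuumdie.
Rule 4 (nasal place assimilation): /m/ precedes the alveolar consonant /d/, so it assimilates in place to [n]. /nauzixerovuumdie/ → nauzixerovuundie.
Rule 5 (final vowel raising): /e/ is a mid vowel in word-final position, so it raises to [i]. /nauzixerovuundie/ → nauzixerovuundii.

nauzixerovuundii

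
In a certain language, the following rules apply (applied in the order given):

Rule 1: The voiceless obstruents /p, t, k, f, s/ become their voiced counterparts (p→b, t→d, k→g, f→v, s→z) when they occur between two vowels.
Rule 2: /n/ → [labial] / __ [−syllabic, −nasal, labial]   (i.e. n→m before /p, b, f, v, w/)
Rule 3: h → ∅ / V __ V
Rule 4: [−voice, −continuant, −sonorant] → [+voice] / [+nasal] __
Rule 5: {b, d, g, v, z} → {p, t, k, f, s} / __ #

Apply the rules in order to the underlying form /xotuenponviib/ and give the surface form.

Rule 1 (intervocalic voicing): /t/ is a voiceless obstruent between vowels /o/ and /u/, so it voices to [d]. /xotuenponviib/ → xoduenponviib.
Rule 2 (nasal place assimilation): /n/ precedes the labial consonant /p/, so it assimilates in place to [m]. /n/ precedes the labial consonant /v/, so it assimilates in place to [m]. /xoduenponviib/ → xoduempomviib.
Rule 3 (intervocalic h-deletion): no segment meets the environment; /xoduempomviib/ is unchanged.
Rule 4 (post-nasal voicing): /p/ is a voiceless stop immediately after the nasal /m/, so it voices to [b]. /xoduempomviib/ → xoduembomviib.
Rule 5 (final devoicing): /b/ is a voiced obstruent in word-final position, so it devoices to [p]. /xoduembomviib/ → xoduembomviip.

xoduembomviip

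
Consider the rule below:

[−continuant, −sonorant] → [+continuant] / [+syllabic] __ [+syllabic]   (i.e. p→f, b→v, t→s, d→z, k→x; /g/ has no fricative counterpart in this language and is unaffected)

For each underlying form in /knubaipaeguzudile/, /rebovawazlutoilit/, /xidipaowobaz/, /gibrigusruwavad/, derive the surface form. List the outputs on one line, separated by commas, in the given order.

knuvaifaeguzuzile, revovawazlusoilit, xizifaowovaz, gibrigusruwavad

/knubaipaeguzudile/: /b/ is a stop between vowels /u/ and /a/, so it spirantizes to the fricative [v]. /p/ is a stop between vowels /i/ and /a/, so it spirantizes to the fricative [f]. /d/ is a stop between vowels /u/ and /i/, so it spirantizes to the fricative [z]. → [knuvaifaeguzuzile].
/rebovawazlutoilit/: /b/ is a stop between vowels /e/ and /o/, so it spirantizes to the fricative [v]. /t/ is a stop between vowels /u/ and /o/, so it spirantizes to the fricative [s]. → [revovawazlusoilit].
/xidipaowobaz/: /d/ is a stop between vowels /i/ and /i/, so it spirantizes to the fricative [z]. /p/ is a stop between vowels /i/ and /a/, so it spirantizes to the fricative [f]. /b/ is a stop between vowels /o/ and /a/, so it spirantizes to the fricative [v]. → [xizifaowovaz].
/gibrigusruwavad/: the rule's environment is not met; surfaces unchanged as [gibrigusruwavad].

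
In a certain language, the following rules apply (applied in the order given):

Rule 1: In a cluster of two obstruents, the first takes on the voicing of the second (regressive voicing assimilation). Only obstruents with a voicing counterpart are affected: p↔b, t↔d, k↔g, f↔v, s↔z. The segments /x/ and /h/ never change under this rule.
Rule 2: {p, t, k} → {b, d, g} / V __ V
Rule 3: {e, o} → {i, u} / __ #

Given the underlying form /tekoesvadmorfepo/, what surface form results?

Rule 1 (regressive voicing assimilation): /s/ precedes the voiced obstruent /v/, so it voices to [z] by assimilation. /tekoesvadmorfepo/ → tekoezvadmorfepo.
Rule 2 (intervocalic voicing): /k/ is a voiceless stop between vowels /e/ and /o/, so it voices to [g]. /p/ is a voiceless stop between vowels /e/ and /o/, so it voices to [b]. /tekoezvadmorfepo/ → tegoezvadmorfebo.
Rule 3 (final vowel raising): /o/ is a mid vowel in word-final position, so it raises to [u]. /tegoezvadmorfebo/ → tegoezvadmorfebu.

tegoezvadmorfebu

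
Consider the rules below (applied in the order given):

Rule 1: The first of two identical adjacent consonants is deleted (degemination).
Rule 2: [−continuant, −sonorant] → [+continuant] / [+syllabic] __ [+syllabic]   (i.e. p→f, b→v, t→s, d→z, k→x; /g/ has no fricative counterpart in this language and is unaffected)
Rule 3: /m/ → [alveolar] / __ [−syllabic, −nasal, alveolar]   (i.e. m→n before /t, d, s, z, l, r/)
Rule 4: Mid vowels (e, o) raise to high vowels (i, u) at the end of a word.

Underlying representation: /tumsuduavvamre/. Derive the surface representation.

tunsuzuavanri

Rule 1 (degemination): /vv/ is a geminate; the first /v/ deletes. /tumsuduavvamre/ → tumsuduavamre.
Rule 2 (intervocalic spirantization): /d/ is a stop between vowels /u/ and /u/, so it spirantizes to the fricative [z]. /tumsuduavamre/ → tumsuzuavamre.
Rule 3 (nasal place assimilation): /m/ precedes the alveolar consonant /s/, so it assimilates in place to [n]. /m/ precedes the alveolar consonant /r/, so it assimilates in place to [n]. /tumsuzuavamre/ → tunsuzuavanre.
Rule 4 (final vowel raising): /e/ is a mid vowel in word-final position, so it raises to [i]. /tunsuzuavanre/ → tunsuzuavanri.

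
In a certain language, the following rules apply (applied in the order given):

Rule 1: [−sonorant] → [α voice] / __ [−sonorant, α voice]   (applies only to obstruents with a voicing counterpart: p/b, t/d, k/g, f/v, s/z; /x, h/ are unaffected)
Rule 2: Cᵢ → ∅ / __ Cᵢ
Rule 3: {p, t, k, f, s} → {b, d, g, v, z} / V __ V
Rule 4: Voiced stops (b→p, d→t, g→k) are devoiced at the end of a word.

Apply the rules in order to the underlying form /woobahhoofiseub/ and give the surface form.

Rule 1 (regressive voicing assimilation): no segment meets the environment; /woobahhoofiseub/ is unchanged.
Rule 2 (degemination): /hh/ is a geminate; the first /h/ deletes. /woobahhoofiseub/ → woobahoofiseub.
Rule 3 (intervocalic voicing): /f/ is a voiceless obstruent between vowels /o/ and /i/, so it voices to [v]. /s/ is a voiceless obstruent between vowels /i/ and /e/, so it voices to [z]. /woobahoofiseub/ → woobahoovizeub.
Rule 4 (final devoicing): /b/ is a voiced stop in word-final position, so it devoices to [p]. /woobahoovizeub/ → woobahoovizeup.

woobahoovizeup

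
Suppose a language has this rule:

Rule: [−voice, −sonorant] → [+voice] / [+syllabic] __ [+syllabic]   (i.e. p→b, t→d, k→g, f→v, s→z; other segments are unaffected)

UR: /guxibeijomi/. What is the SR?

No segment of /guxibeijomi/ meets the structural description of the rule, so the form surfaces unchanged.

guxibeijomi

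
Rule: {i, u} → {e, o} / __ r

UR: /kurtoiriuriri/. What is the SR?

kortoerioreri

/u/ is a high vowel immediately before /r/, so it lowers to [o].
/i/ is a high vowel immediately before /r/, so it lowers to [e].
/u/ is a high vowel immediately before /r/, so it lowers to [o].
/i/ is a high vowel immediately before /r/, so it lowers to [e].
Surface form: [kortoerioreri].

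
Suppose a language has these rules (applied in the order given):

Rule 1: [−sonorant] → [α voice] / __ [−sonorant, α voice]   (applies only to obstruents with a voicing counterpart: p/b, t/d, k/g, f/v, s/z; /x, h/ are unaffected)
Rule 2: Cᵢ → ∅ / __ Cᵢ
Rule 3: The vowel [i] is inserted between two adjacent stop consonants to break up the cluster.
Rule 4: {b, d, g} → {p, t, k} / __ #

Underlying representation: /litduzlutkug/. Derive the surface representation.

liduzlutikuk

Rule 1 (regressive voicing assimilation): /t/ precedes the voiced obstruent /d/, so it voices to [d] by assimilation. /litduzlutkug/ → lidduzlutkug.
Rule 2 (degemination): /dd/ is a geminate; the first /d/ deletes. /lidduzlutkug/ → liduzlutkug.
Rule 3 (stop-cluster i-epenthesis): /t/ and /k/ form a stop–stop cluster, so [i] is inserted between them. /liduzlutkug/ → liduzlutikug.
Rule 4 (final devoicing): /g/ is a voiced stop in word-final position, so it devoices to [k]. /liduzlutikug/ → liduzlutikuk.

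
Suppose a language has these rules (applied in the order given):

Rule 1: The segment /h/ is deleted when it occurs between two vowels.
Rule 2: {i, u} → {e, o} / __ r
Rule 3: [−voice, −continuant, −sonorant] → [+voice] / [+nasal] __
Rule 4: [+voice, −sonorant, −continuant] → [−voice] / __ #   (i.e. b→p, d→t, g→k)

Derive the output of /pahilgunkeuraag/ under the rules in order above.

Rule 1 (intervocalic h-deletion): /h/ occurs between vowels /a/ and /i/, so it deletes. /pahilgunkeuraag/ → pailgunkeuraag.
Rule 2 (pre-rhotic lowering): /u/ is a high vowel immediately before /r/, so it lowers to [o]. /pailgunkeuraag/ → pailgunkeoraag.
Rule 3 (post-nasal voicing): /k/ is a voiceless stop immediately after the nasal /n/, so it voices to [g]. /pailgunkeoraag/ → pailgungeoraag.
Rule 4 (final devoicing): /g/ is a voiced stop in word-final position, so it devoices to [k]. /pailgungeoraag/ → pailgungeoraak.

pailgungeoraak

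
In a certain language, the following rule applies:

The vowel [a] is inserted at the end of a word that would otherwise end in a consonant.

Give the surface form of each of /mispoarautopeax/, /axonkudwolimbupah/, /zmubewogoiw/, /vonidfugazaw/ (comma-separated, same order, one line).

mispoarautopeaxa, axonkudwolimbupaha, zmubewogoiwa, vonidfugazawa

/mispoarautopeax/: the form ends in the consonant /x/, so [a] is inserted word-finally. → [mispoarautopeaxa].
/axonkudwolimbupah/: the form ends in the consonant /h/, so [a] is inserted word-finally. → [axonkudwolimbupaha].
/zmubewogoiw/: the form ends in the consonant /w/, so [a] is inserted word-finally. → [zmubewogoiwa].
/vonidfugazaw/: the form ends in the consonant /w/, so [a] is inserted word-finally. → [vonidfugazawa].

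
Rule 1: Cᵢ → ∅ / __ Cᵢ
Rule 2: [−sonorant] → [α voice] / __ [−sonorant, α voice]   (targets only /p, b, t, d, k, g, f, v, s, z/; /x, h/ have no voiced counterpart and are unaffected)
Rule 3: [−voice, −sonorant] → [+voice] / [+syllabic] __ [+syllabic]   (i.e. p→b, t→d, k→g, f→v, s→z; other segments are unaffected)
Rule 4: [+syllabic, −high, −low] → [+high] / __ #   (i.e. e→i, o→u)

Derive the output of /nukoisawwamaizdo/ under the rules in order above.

Rule 1 (degemination): /ww/ is a geminate; the first /w/ deletes. /nukoisawwamaizdo/ → nukoisawamaizdo.
Rule 2 (regressive voicing assimilation): no segment meets the environment; /nukoisawamaizdo/ is unchanged.
Rule 3 (intervocalic voicing): /k/ is a voiceless obstruent between vowels /u/ and /o/, so it voices to [g]. /s/ is a voiceless obstruent between vowels /i/ and /a/, so it voices to [z]. /nukoisawamaizdo/ → nugoizawamaizdo.
Rule 4 (final vowel raising): /o/ is a mid vowel in word-final position, so it raises to [u]. /nugoizawamaizdo/ → nugoizawamaizdu.

nugoizawamaizdu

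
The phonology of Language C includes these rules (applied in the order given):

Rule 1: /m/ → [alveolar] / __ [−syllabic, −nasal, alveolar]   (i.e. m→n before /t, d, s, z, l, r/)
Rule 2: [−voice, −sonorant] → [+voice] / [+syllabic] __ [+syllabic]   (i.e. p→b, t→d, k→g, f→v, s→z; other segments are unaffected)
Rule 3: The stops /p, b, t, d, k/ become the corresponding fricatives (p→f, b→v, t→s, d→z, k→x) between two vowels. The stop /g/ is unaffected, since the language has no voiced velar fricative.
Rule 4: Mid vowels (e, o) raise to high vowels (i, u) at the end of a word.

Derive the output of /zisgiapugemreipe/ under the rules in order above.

Rule 1 (nasal place assimilation): /m/ precedes the alveolar consonant /r/, so it assimilates in place to [n]. /zisgiapugemreipe/ → zisgiapugenreipe.
Rule 2 (intervocalic voicing): /p/ is a voiceless obstruent between vowels /a/ and /u/, so it voices to [b]. /p/ is a voiceless obstruent between vowels /i/ and /e/, so it voices to [b]. /zisgiapugenreipe/ → zisgiabugenreibe.
Rule 3 (intervocalic spirantization): /b/ is a stop between vowels /a/ and /u/, so it spirantizes to the fricative [v]. /b/ is a stop between vowels /i/ and /e/, so it spirantizes to the fricative [v]. /zisgiabugenreibe/ → zisgiavugenreive.
Rule 4 (final vowel raising): /e/ is a mid vowel in word-final position, so it raises to [i]. /zisgiavugenreive/ → zisgiavugenreivi.

zisgiavugenreivi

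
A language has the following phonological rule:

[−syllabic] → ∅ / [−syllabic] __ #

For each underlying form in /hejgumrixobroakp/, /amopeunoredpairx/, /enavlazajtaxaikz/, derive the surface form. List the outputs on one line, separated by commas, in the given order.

/hejgumrixobroakp/: /p/ is the second consonant of a word-final cluster /kp/, so it deletes. → [hejgumrixobroak].
/amopeunoredpairx/: /x/ is the second consonant of a word-final cluster /rx/, so it deletes. → [amopeunoredpair].
/enavlazajtaxaikz/: /z/ is the second consonant of a word-final cluster /kz/, so it deletes. → [enavlazajtaxaik].

hejgumrixobroak, amopeunoredpair, enavlazajtaxaik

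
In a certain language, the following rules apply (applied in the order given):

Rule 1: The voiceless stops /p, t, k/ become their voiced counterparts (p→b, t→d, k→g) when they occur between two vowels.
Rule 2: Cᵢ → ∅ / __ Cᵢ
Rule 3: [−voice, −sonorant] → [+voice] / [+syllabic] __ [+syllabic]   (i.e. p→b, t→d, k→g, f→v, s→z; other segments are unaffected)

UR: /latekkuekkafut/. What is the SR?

ladeguegavut

Rule 1 (intervocalic voicing): /t/ is a voiceless stop between vowels /a/ and /e/, so it voices to [d]. /latekkuekkafut/ → ladekkuekkafut.
Rule 2 (degemination): /kk/ is a geminate; the first /k/ deletes. /kk/ is a geminate; the first /k/ deletes. /ladekkuekkafut/ → ladekuekafut.
Rule 3 (intervocalic voicing): /k/ is a voiceless obstruent between vowels /e/ and /u/, so it voices to [g]. /k/ is a voiceless obstruent between vowels /e/ and /a/, so it voices to [g]. /f/ is a voiceless obstruent between vowels /a/ and /u/, so it voices to [v]. /ladekuekafut/ → ladeguegavut.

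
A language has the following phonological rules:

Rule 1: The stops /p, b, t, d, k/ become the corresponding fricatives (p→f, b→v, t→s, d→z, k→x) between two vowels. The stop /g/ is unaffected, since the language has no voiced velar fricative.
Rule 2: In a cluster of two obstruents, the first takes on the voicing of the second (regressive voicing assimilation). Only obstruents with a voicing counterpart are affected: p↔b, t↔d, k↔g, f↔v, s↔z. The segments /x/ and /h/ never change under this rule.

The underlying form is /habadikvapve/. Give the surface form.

Rule 1 (intervocalic spirantization): /b/ is a stop between vowels /a/ and /a/, so it spirantizes to the fricative [v]. /d/ is a stop between vowels /a/ and /i/, so it spirantizes to the fricative [z]. /habadikvapve/ → havazikvapve.
Rule 2 (regressive voicing assimilation): /k/ precedes the voiced obstruent /v/, so it voices to [g] by assimilation. /p/ precedes the voiced obstruent /v/, so it voices to [b] by assimilation. /havazikvapve/ → havazigvabve.

havazigvabve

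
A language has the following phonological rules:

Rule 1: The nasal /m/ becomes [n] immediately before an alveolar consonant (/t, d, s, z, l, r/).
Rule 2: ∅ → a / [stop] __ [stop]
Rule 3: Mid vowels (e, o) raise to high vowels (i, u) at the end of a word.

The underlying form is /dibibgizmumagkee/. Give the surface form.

Rule 1 (nasal place assimilation): no segment meets the environment; /dibibgizmumagkee/ is unchanged.
Rule 2 (stop-cluster a-epenthesis): /b/ and /g/ form a stop–stop cluster, so [a] is inserted between them. /g/ and /k/ form a stop–stop cluster, so [a] is inserted between them. /dibibgizmumagkee/ → dibibagizmumagakee.
Rule 3 (final vowel raising): /e/ is a mid vowel in word-final position, so it raises to [i]. /dibibagizmumagakee/ → dibibagizmumagakei.

dibibagizmumagakei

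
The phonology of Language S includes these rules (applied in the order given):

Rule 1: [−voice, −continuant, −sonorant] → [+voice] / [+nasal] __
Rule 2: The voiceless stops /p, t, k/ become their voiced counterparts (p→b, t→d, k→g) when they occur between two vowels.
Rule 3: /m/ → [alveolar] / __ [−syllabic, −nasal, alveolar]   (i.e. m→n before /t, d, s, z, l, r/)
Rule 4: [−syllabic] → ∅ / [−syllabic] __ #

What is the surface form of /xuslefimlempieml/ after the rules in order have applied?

xuslefinlembien

Rule 1 (post-nasal voicing): /p/ is a voiceless stop immediately after the nasal /m/, so it voices to [b]. /xuslefimlempieml/ → xuslefimlembieml.
Rule 2 (intervocalic voicing): no segment meets the environment; /xuslefimlembieml/ is unchanged.
Rule 3 (nasal place assimilation): /m/ precedes the alveolar consonant /l/, so it assimilates in place to [n]. /m/ precedes the alveolar consonant /l/, so it assimilates in place to [n]. /xuslefimlembieml/ → xuslefinlembienl.
Rule 4 (final cluster simplification): /l/ is the second consonant of a word-final cluster /nl/, so it deletes. /xuslefinlembienl/ → xuslefinlembien.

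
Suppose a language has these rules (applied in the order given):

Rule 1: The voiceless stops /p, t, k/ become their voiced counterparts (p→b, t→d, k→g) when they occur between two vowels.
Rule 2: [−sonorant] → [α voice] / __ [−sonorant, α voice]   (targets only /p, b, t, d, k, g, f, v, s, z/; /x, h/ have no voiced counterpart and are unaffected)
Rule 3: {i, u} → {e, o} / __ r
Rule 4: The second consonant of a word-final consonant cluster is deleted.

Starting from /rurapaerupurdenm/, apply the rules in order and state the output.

rorabaeruborden

Rule 1 (intervocalic voicing): /p/ is a voiceless stop between vowels /a/ and /a/, so it voices to [b]. /p/ is a voiceless stop between vowels /u/ and /u/, so it voices to [b]. /rurapaerupurdenm/ → rurabaeruburdenm.
Rule 2 (regressive voicing assimilation): no segment meets the environment; /rurabaeruburdenm/ is unchanged.
Rule 3 (pre-rhotic lowering): /u/ is a high vowel immediately before /r/, so it lowers to [o]. /u/ is a high vowel immediately before /r/, so it lowers to [o]. /rurabaeruburdenm/ → rorabaerubordenm.
Rule 4 (final cluster simplification): /m/ is the second consonant of a word-final cluster /nm/, so it deletes. /rorabaerubordenm/ → rorabaeruborden.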